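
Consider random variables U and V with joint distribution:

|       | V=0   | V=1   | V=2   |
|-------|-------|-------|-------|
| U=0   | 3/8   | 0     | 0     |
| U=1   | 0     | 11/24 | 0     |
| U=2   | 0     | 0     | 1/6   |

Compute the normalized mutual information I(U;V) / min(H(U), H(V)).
Marginal P(U) (row sums):
  P(U=0) = 3/8 + 0 + 0 = 3/8
  P(U=1) = 0 + 11/24 + 0 = 11/24
  P(U=2) = 0 + 0 + 1/6 = 1/6
Marginal P(V) (column sums):
  P(V=0) = 3/8 + 0 + 0 = 3/8
  P(V=1) = 0 + 11/24 + 0 = 11/24
  P(V=2) = 0 + 0 + 1/6 = 1/6

H(U) = -[(3/8)·log₂(3/8) + (11/24)·log₂(11/24) + (1/6)·log₂(1/6)]
  = 0.5306 + 0.5159 + 0.4308
  = 1.4773 bits
H(V) = -[(3/8)·log₂(3/8) + (11/24)·log₂(11/24) + (1/6)·log₂(1/6)]
  = 0.5306 + 0.5159 + 0.4308
  = 1.4773 bits
H(U,V) = -[(3/8)·log₂(3/8) + (11/24)·log₂(11/24) + (1/6)·log₂(1/6)]
  = 0.5306 + 0.5159 + 0.4308
  = 1.4773 bits

I(U;V) = H(U) + H(V) - H(U,V)
  = 1.4773 + 1.4773 - 1.4773
  = 1.4773 bits

min(H(U), H(V)) = min(1.4773, 1.4773) = 1.4773 bits
Normalized MI = 1.4773 / 1.4773 = 1.0000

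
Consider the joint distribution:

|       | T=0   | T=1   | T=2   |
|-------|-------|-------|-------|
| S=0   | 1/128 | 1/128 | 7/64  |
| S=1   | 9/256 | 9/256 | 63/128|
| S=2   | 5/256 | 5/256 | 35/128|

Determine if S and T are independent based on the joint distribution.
Marginal P(S) (row sums):
  P(S=0) = 1/128 + 1/128 + 7/64 = 1/8
  P(S=1) = 9/256 + 9/256 + 63/128 = 9/16
  P(S=2) = 5/256 + 5/256 + 35/128 = 5/16
Marginal P(T) (column sums):
  P(T=0) = 1/128 + 9/256 + 5/256 = 1/16
  P(T=1) = 1/128 + 9/256 + 5/256 = 1/16
  P(T=2) = 7/64 + 63/128 + 35/128 = 7/8

S and T are independent iff P(S=i,T=j) = P(S=i)·P(T=j) for every cell.
  P(S=0)·P(T=0) = 1/8 × 1/16 = 1/128 = P(S=0,T=0) ✓
  P(S=0)·P(T=1) = 1/8 × 1/16 = 1/128 = P(S=0,T=1) ✓
  P(S=0)·P(T=2) = 1/8 × 7/8 = 7/64 = P(S=0,T=2) ✓
  P(S=1)·P(T=0) = 9/16 × 1/16 = 9/256 = P(S=1,T=0) ✓
  P(S=1)·P(T=1) = 9/16 × 1/16 = 9/256 = P(S=1,T=1) ✓
  P(S=1)·P(T=2) = 9/16 × 7/8 = 63/128 = P(S=1,T=2) ✓
  P(S=2)·P(T=0) = 5/16 × 1/16 = 5/256 = P(S=2,T=0) ✓
  P(S=2)·P(T=1) = 5/16 × 1/16 = 5/256 = P(S=2,T=1) ✓
  P(S=2)·P(T=2) = 5/16 × 7/8 = 35/128 = P(S=2,T=2) ✓

Yes, S and T are independent: every cell factors, so I(S;T) = 0 bits.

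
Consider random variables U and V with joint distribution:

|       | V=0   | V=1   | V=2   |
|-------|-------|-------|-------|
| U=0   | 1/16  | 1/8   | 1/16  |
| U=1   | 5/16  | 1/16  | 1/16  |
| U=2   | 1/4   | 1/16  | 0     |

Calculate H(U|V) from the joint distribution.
Marginal P(V) (column sums):
  P(V=0) = 1/16 + 5/16 + 1/4 = 5/8
  P(V=1) = 1/8 + 1/16 + 1/16 = 1/4
  P(V=2) = 1/16 + 1/16 + 0 = 1/8

H(U|V) = -Σ P(U,V)·log₂ P(U|V), where P(U|V) = P(U,V) / P(V)
  (cells with P(U,V) = 0 contribute 0)
  (U=0,V=0): P(U|V) = (1/16)/(5/8) = 1/10;  -(1/16)·log₂(1/10) = 0.2076
  (U=0,V=1): P(U|V) = (1/8)/(1/4) = 1/2;  -(1/8)·log₂(1/2) = 0.1250
  (U=0,V=2): P(U|V) = (1/16)/(1/8) = 1/2;  -(1/16)·log₂(1/2) = 0.0625
  (U=1,V=0): P(U|V) = (5/16)/(5/8) = 1/2;  -(5/16)·log₂(1/2) = 0.3125
  (U=1,V=1): P(U|V) = (1/16)/(1/4) = 1/4;  -(1/16)·log₂(1/4) = 0.1250
  (U=1,V=2): P(U|V) = (1/16)/(1/8) = 1/2;  -(1/16)·log₂(1/2) = 0.0625
  (U=2,V=0): P(U|V) = (1/4)/(5/8) = 2/5;  -(1/4)·log₂(2/5) = 0.3305
  (U=2,V=1): P(U|V) = (1/16)/(1/4) = 1/4;  -(1/16)·log₂(1/4) = 0.1250
H(U|V) = 0.2076 + 0.1250 + 0.0625 + 0.3125 + 0.1250 + 0.0625 + 0.3305 + 0.1250
  = 1.3506 bits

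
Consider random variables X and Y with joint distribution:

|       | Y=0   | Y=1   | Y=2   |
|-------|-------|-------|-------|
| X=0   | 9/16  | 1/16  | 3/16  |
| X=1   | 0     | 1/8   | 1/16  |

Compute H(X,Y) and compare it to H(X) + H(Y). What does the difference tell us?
Marginal P(X) (row sums):
  P(X=0) = 9/16 + 1/16 + 3/16 = 13/16
  P(X=1) = 0 + 1/8 + 1/16 = 3/16
Marginal P(Y) (column sums):
  P(Y=0) = 9/16 + 0 = 9/16
  P(Y=1) = 1/16 + 1/8 = 3/16
  P(Y=2) = 3/16 + 1/16 = 1/4

H(X,Y) = -[(9/16)·log₂(9/16) + (1/16)·log₂(1/16) + (3/16)·log₂(3/16) + (1/8)·log₂(1/8) + (1/16)·log₂(1/16)]
  = 0.4669 + 0.2500 + 0.4528 + 0.3750 + 0.2500
  = 1.7947 bits
H(X) = -[(13/16)·log₂(13/16) + (3/16)·log₂(3/16)]
  = 0.2434 + 0.4528
  = 0.6962 bits
H(Y) = -[(9/16)·log₂(9/16) + (3/16)·log₂(3/16) + (1/4)·log₂(1/4)]
  = 0.4669 + 0.4528 + 0.5000
  = 1.4197 bits

H(X) + H(Y) = 0.6962 + 1.4197 = 2.1159 bits
Difference: H(X) + H(Y) - H(X,Y) = 2.1159 - 1.7947 = 0.3212 bits = I(X;Y)

The difference is the mutual information; it is positive here, so X and Y are dependent (knowing one reduces uncertainty about the other by 0.3212 bits).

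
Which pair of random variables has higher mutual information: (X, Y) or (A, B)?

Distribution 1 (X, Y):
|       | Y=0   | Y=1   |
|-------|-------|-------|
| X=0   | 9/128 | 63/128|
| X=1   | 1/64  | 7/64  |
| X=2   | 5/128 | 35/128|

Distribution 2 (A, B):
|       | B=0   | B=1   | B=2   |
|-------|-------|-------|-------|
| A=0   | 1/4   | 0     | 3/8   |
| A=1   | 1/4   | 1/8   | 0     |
Distribution 1 (X, Y):
Marginal P(X) (row sums):
  P(X=0) = 9/128 + 63/128 = 9/16
  P(X=1) = 1/64 + 7/64 = 1/8
  P(X=2) = 5/128 + 35/128 = 5/16
Marginal P(Y) (column sums):
  P(Y=0) = 9/128 + 1/64 + 5/128 = 1/8
  P(Y=1) = 63/128 + 7/64 + 35/128 = 7/8

H(X) = -[(9/16)·log₂(9/16) + (1/8)·log₂(1/8) + (5/16)·log₂(5/16)]
  = 0.4669 + 0.3750 + 0.5244
  = 1.3663 bits
H(Y) = -[(1/8)·log₂(1/8) + (7/8)·log₂(7/8)]
  = 0.3750 + 0.1686
  = 0.5436 bits
H(X,Y) = -[(9/128)·log₂(9/128) + (63/128)·log₂(63/128) + (1/64)·log₂(1/64) + (7/64)·log₂(7/64) + (5/128)·log₂(5/128) + (35/128)·log₂(35/128)]
  = 0.2693 + 0.5034 + 0.0938 + 0.3492 + 0.1827 + 0.5115
  = 1.9099 bits

I(X;Y) = H(X) + H(Y) - H(X,Y)
  = 1.3663 + 0.5436 - 1.9099
  = 0.0000 bits

Distribution 2 (A, B):
Marginal P(A) (row sums):
  P(A=0) = 1/4 + 0 + 3/8 = 5/8
  P(A=1) = 1/4 + 1/8 + 0 = 3/8
Marginal P(B) (column sums):
  P(B=0) = 1/4 + 1/4 = 1/2
  P(B=1) = 0 + 1/8 = 1/8
  P(B=2) = 3/8 + 0 = 3/8

H(A) = -[(5/8)·log₂(5/8) + (3/8)·log₂(3/8)]
  = 0.4238 + 0.5306
  = 0.9544 bits
H(B) = -[(1/2)·log₂(1/2) + (1/8)·log₂(1/8) + (3/8)·log₂(3/8)]
  = 0.5000 + 0.3750 + 0.5306
  = 1.4056 bits
H(A,B) = -[(1/4)·log₂(1/4) + (3/8)·log₂(3/8) + (1/4)·log₂(1/4) + (1/8)·log₂(1/8)]
  = 0.5000 + 0.5306 + 0.5000 + 0.3750
  = 1.9056 bits

I(A;B) = H(A) + H(B) - H(A,B)
  = 0.9544 + 1.4056 - 1.9056
  = 0.4544 bits

I(A;B) = 0.4544 bits > I(X;Y) = 0.0000 bits, so (A, B) has the higher mutual information (stronger dependence).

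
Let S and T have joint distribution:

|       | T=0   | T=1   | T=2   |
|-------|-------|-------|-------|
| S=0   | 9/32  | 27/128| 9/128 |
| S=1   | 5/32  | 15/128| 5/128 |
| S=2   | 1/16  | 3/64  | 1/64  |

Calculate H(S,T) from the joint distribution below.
H(S,T) = -Σ P(S,T) log₂ P(S,T), summed over the non-zero cells:
H(S,T) = -[(9/32)·log₂(9/32) + (27/128)·log₂(27/128) + (9/128)·log₂(9/128) + (5/32)·log₂(5/32) + (15/128)·log₂(15/128) + (5/128)·log₂(5/128) + (1/16)·log₂(1/16) + (3/64)·log₂(3/64) + (1/64)·log₂(1/64)]
  = 0.5147 + 0.4736 + 0.2693 + 0.4184 + 0.3625 + 0.1827 + 0.2500 + 0.2070 + 0.0938
  = 2.7720 bits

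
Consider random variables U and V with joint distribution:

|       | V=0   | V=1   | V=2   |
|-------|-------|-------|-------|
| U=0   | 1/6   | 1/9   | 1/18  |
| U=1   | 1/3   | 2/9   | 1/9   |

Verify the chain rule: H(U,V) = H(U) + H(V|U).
Left side:
H(U,V) = -[(1/6)·log₂(1/6) + (1/9)·log₂(1/9) + (1/18)·log₂(1/18) + (1/3)·log₂(1/3) + (2/9)·log₂(2/9) + (1/9)·log₂(1/9)]
  = 0.4308 + 0.3522 + 0.2317 + 0.5283 + 0.4822 + 0.3522
  = 2.3774 bits

Right side:
Marginal P(U) (row sums):
  P(U=0) = 1/6 + 1/9 + 1/18 = 1/3
  P(U=1) = 1/3 + 2/9 + 1/9 = 2/3
H(U) = -[(1/3)·log₂(1/3) + (2/3)·log₂(2/3)]
  = 0.5283 + 0.3900
  = 0.9183 bits
H(V|U) = -Σ P(U,V)·log₂ P(V|U), where P(V|U) = P(U,V) / P(U)
  (U=0,V=0): P(V|U) = (1/6)/(1/3) = 1/2;  -(1/6)·log₂(1/2) = 0.1667
  (U=0,V=1): P(V|U) = (1/9)/(1/3) = 1/3;  -(1/9)·log₂(1/3) = 0.1761
  (U=0,V=2): P(V|U) = (1/18)/(1/3) = 1/6;  -(1/18)·log₂(1/6) = 0.1436
  (U=1,V=0): P(V|U) = (1/3)/(2/3) = 1/2;  -(1/3)·log₂(1/2) = 0.3333
  (U=1,V=1): P(V|U) = (2/9)/(2/3) = 1/3;  -(2/9)·log₂(1/3) = 0.3522
  (U=1,V=2): P(V|U) = (1/9)/(2/3) = 1/6;  -(1/9)·log₂(1/6) = 0.2872
H(V|U) = 0.1667 + 0.1761 + 0.1436 + 0.3333 + 0.3522 + 0.2872
  = 1.4591 bits
H(U) + H(V|U) = 0.9183 + 1.4591 = 2.3774 bits

Both sides equal 2.3774 bits, so the chain rule holds ✓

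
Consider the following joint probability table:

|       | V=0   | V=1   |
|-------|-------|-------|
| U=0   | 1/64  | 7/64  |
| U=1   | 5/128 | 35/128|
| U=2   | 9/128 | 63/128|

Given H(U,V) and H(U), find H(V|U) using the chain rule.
From the chain rule: H(U,V) = H(U) + H(V|U)
Therefore: H(V|U) = H(U,V) - H(U)

H(U,V) = -[(1/64)·log₂(1/64) + (7/64)·log₂(7/64) + (5/128)·log₂(5/128) + (35/128)·log₂(35/128) + (9/128)·log₂(9/128) + (63/128)·log₂(63/128)]
  = 0.0938 + 0.3492 + 0.1827 + 0.5115 + 0.2693 + 0.5034
  = 1.9099 bits
Marginal P(U) (row sums):
  P(U=0) = 1/64 + 7/64 = 1/8
  P(U=1) = 5/128 + 35/128 = 5/16
  P(U=2) = 9/128 + 63/128 = 9/16
H(U) = -[(1/8)·log₂(1/8) + (5/16)·log₂(5/16) + (9/16)·log₂(9/16)]
  = 0.3750 + 0.5244 + 0.4669
  = 1.3663 bits

H(V|U) = 1.9099 - 1.3663 = 0.5436 bits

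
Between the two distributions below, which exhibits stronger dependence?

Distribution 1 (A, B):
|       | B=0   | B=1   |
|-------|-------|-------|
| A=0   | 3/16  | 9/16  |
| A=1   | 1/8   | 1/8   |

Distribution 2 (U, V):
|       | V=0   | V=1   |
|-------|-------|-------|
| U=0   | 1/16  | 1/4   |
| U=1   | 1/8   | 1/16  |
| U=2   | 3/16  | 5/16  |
Distribution 1 (A, B):
Marginal P(A) (row sums):
  P(A=0) = 3/16 + 9/16 = 3/4
  P(A=1) = 1/8 + 1/8 = 1/4
Marginal P(B) (column sums):
  P(B=0) = 3/16 + 1/8 = 5/16
  P(B=1) = 9/16 + 1/8 = 11/16

H(A) = -[(3/4)·log₂(3/4) + (1/4)·log₂(1/4)]
  = 0.3113 + 0.5000
  = 0.8113 bits
H(B) = -[(5/16)·log₂(5/16) + (11/16)·log₂(11/16)]
  = 0.5244 + 0.3716
  = 0.8960 bits
H(A,B) = -[(3/16)·log₂(3/16) + (9/16)·log₂(9/16) + (1/8)·log₂(1/8) + (1/8)·log₂(1/8)]
  = 0.4528 + 0.4669 + 0.3750 + 0.3750
  = 1.6697 bits

I(A;B) = H(A) + H(B) - H(A,B)
  = 0.8113 + 0.8960 - 1.6697
  = 0.0376 bits

Distribution 2 (U, V):
Marginal P(U) (row sums):
  P(U=0) = 1/16 + 1/4 = 5/16
  P(U=1) = 1/8 + 1/16 = 3/16
  P(U=2) = 3/16 + 5/16 = 1/2
Marginal P(V) (column sums):
  P(V=0) = 1/16 + 1/8 + 3/16 = 3/8
  P(V=1) = 1/4 + 1/16 + 5/16 = 5/8

H(U) = -[(5/16)·log₂(5/16) + (3/16)·log₂(3/16) + (1/2)·log₂(1/2)]
  = 0.5244 + 0.4528 + 0.5000
  = 1.4772 bits
H(V) = -[(3/8)·log₂(3/8) + (5/8)·log₂(5/8)]
  = 0.5306 + 0.4238
  = 0.9544 bits
H(U,V) = -[(1/16)·log₂(1/16) + (1/4)·log₂(1/4) + (1/8)·log₂(1/8) + (1/16)·log₂(1/16) + (3/16)·log₂(3/16) + (5/16)·log₂(5/16)]
  = 0.2500 + 0.5000 + 0.3750 + 0.2500 + 0.4528 + 0.5244
  = 2.3522 bits

I(U;V) = H(U) + H(V) - H(U,V)
  = 1.4772 + 0.9544 - 2.3522
  = 0.0794 bits

I(U;V) = 0.0794 bits > I(A;B) = 0.0376 bits, so (U, V) has the higher mutual information (stronger dependence).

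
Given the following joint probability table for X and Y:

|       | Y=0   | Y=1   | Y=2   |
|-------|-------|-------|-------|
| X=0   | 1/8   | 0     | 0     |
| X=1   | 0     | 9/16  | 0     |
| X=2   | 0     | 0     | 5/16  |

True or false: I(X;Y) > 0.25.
Marginal P(X) (row sums):
  P(X=0) = 1/8 + 0 + 0 = 1/8
  P(X=1) = 0 + 9/16 + 0 = 9/16
  P(X=2) = 0 + 0 + 5/16 = 5/16
Marginal P(Y) (column sums):
  P(Y=0) = 1/8 + 0 + 0 = 1/8
  P(Y=1) = 0 + 9/16 + 0 = 9/16
  P(Y=2) = 0 + 0 + 5/16 = 5/16

H(X) = -[(1/8)·log₂(1/8) + (9/16)·log₂(9/16) + (5/16)·log₂(5/16)]
  = 0.3750 + 0.4669 + 0.5244
  = 1.3663 bits
H(Y) = -[(1/8)·log₂(1/8) + (9/16)·log₂(9/16) + (5/16)·log₂(5/16)]
  = 0.3750 + 0.4669 + 0.5244
  = 1.3663 bits
H(X,Y) = -[(1/8)·log₂(1/8) + (9/16)·log₂(9/16) + (5/16)·log₂(5/16)]
  = 0.3750 + 0.4669 + 0.5244
  = 1.3663 bits

I(X;Y) = H(X) + H(Y) - H(X,Y)
  = 1.3663 + 1.3663 - 1.3663
  = 1.3663 bits

True. I(X;Y) = 1.3663 bits, which is > 0.25 bits.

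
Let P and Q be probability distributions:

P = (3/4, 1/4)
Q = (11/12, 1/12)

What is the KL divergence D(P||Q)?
D(P||Q) = Σ P(i) log₂(P(i)/Q(i))
  i=0: (3/4) × log₂((3/4)/(11/12)) = (3/4) × log₂(9/11) = -0.2171
  i=1: (1/4) × log₂((1/4)/(1/12)) = (1/4) × log₂(3) = 0.3962
D(P||Q) = -0.2171 + 0.3962
  = 0.1791 bits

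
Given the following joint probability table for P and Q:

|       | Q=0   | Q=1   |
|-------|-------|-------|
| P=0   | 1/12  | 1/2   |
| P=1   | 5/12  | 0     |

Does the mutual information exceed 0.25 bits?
Marginal P(P) (row sums):
  P(P=0) = 1/12 + 1/2 = 7/12
  P(P=1) = 5/12 + 0 = 5/12
Marginal P(Q) (column sums):
  P(Q=0) = 1/12 + 5/12 = 1/2
  P(Q=1) = 1/2 + 0 = 1/2

H(P) = -[(7/12)·log₂(7/12) + (5/12)·log₂(5/12)]
  = 0.4536 + 0.5263
  = 0.9799 bits
H(Q) = -[(1/2)·log₂(1/2) + (1/2)·log₂(1/2)]
  = 0.5000 + 0.5000
  = 1.0000 bits
H(P,Q) = -[(1/12)·log₂(1/12) + (1/2)·log₂(1/2) + (5/12)·log₂(5/12)]
  = 0.2987 + 0.5000 + 0.5263
  = 1.3250 bits

I(P;Q) = H(P) + H(Q) - H(P,Q)
  = 0.9799 + 1.0000 - 1.3250
  = 0.6549 bits

Yes. I(P;Q) = 0.6549 bits, which is > 0.25 bits.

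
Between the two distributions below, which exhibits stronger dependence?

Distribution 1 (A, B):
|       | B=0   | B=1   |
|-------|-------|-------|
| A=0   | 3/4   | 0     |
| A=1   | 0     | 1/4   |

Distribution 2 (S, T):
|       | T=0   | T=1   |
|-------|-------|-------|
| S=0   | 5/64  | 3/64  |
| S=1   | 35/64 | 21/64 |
Distribution 1 (A, B):
Marginal P(A) (row sums):
  P(A=0) = 3/4 + 0 = 3/4
  P(A=1) = 0 + 1/4 = 1/4
Marginal P(B) (column sums):
  P(B=0) = 3/4 + 0 = 3/4
  P(B=1) = 0 + 1/4 = 1/4

H(A) = -[(3/4)·log₂(3/4) + (1/4)·log₂(1/4)]
  = 0.3113 + 0.5000
  = 0.8113 bits
H(B) = -[(3/4)·log₂(3/4) + (1/4)·log₂(1/4)]
  = 0.3113 + 0.5000
  = 0.8113 bits
H(A,B) = -[(3/4)·log₂(3/4) + (1/4)·log₂(1/4)]
  = 0.3113 + 0.5000
  = 0.8113 bits

I(A;B) = H(A) + H(B) - H(A,B)
  = 0.8113 + 0.8113 - 0.8113
  = 0.8113 bits

Distribution 2 (S, T):
Marginal P(S) (row sums):
  P(S=0) = 5/64 + 3/64 = 1/8
  P(S=1) = 35/64 + 21/64 = 7/8
Marginal P(T) (column sums):
  P(T=0) = 5/64 + 35/64 = 5/8
  P(T=1) = 3/64 + 21/64 = 3/8

H(S) = -[(1/8)·log₂(1/8) + (7/8)·log₂(7/8)]
  = 0.3750 + 0.1686
  = 0.5436 bits
H(T) = -[(5/8)·log₂(5/8) + (3/8)·log₂(3/8)]
  = 0.4238 + 0.5306
  = 0.9544 bits
H(S,T) = -[(5/64)·log₂(5/64) + (3/64)·log₂(3/64) + (35/64)·log₂(35/64) + (21/64)·log₂(21/64)]
  = 0.2873 + 0.2070 + 0.4762 + 0.5275
  = 1.4980 bits

I(S;T) = H(S) + H(T) - H(S,T)
  = 0.5436 + 0.9544 - 1.4980
  = 0.0000 bits

I(A;B) = 0.8113 bits > I(S;T) = 0.0000 bits, so (A, B) has the higher mutual information (stronger dependence).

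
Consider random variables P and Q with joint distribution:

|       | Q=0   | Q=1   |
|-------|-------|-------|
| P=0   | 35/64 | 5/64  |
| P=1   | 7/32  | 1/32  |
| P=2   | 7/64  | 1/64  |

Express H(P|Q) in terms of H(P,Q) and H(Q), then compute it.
H(P|Q) = H(P,Q) - H(Q)

Marginal P(Q) (column sums):
  P(Q=0) = 35/64 + 7/32 + 7/64 = 7/8
  P(Q=1) = 5/64 + 1/32 + 1/64 = 1/8

H(P,Q) = -[(35/64)·log₂(35/64) + (5/64)·log₂(5/64) + (7/32)·log₂(7/32) + (1/32)·log₂(1/32) + (7/64)·log₂(7/64) + (1/64)·log₂(1/64)]
  = 0.4762 + 0.2873 + 0.4796 + 0.1563 + 0.3492 + 0.0938
  = 1.8424 bits
H(Q) = -[(7/8)·log₂(7/8) + (1/8)·log₂(1/8)]
  = 0.1686 + 0.3750
  = 0.5436 bits

H(P|Q) = 1.8424 - 0.5436 = 1.2988 bits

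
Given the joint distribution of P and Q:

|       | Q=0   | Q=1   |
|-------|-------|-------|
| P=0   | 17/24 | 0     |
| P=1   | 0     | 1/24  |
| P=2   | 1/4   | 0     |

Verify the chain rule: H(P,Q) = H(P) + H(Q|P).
Left side:
H(P,Q) = -[(17/24)·log₂(17/24) + (1/24)·log₂(1/24) + (1/4)·log₂(1/4)]
  = 0.3524 + 0.1910 + 0.5000
  = 1.0434 bits

Right side:
Marginal P(P) (row sums):
  P(P=0) = 17/24 + 0 = 17/24
  P(P=1) = 0 + 1/24 = 1/24
  P(P=2) = 1/4 + 0 = 1/4
H(P) = -[(17/24)·log₂(17/24) + (1/24)·log₂(1/24) + (1/4)·log₂(1/4)]
  = 0.3524 + 0.1910 + 0.5000
  = 1.0434 bits
H(Q|P) = -Σ P(P,Q)·log₂ P(Q|P), where P(Q|P) = P(P,Q) / P(P)
  (cells with P(P,Q) = 0 contribute 0)
  (P=0,Q=0): P(Q|P) = (17/24)/(17/24) = 1;  -(17/24)·log₂(1) = 0.0000
  (P=1,Q=1): P(Q|P) = (1/24)/(1/24) = 1;  -(1/24)·log₂(1) = 0.0000
  (P=2,Q=0): P(Q|P) = (1/4)/(1/4) = 1;  -(1/4)·log₂(1) = 0.0000
H(Q|P) = 0.0000 + 0.0000 + 0.0000
  = 0.0000 bits
H(P) + H(Q|P) = 1.0434 + 0.0000 = 1.0434 bits

Both sides equal 1.0434 bits, so the chain rule holds ✓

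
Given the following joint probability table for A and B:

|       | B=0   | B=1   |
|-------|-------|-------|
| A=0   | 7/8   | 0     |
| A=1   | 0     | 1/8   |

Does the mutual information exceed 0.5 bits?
Marginal P(A) (row sums):
  P(A=0) = 7/8 + 0 = 7/8
  P(A=1) = 0 + 1/8 = 1/8
Marginal P(B) (column sums):
  P(B=0) = 7/8 + 0 = 7/8
  P(B=1) = 0 + 1/8 = 1/8

H(A) = -[(7/8)·log₂(7/8) + (1/8)·log₂(1/8)]
  = 0.1686 + 0.3750
  = 0.5436 bits
H(B) = -[(7/8)·log₂(7/8) + (1/8)·log₂(1/8)]
  = 0.1686 + 0.3750
  = 0.5436 bits
H(A,B) = -[(7/8)·log₂(7/8) + (1/8)·log₂(1/8)]
  = 0.1686 + 0.3750
  = 0.5436 bits

I(A;B) = H(A) + H(B) - H(A,B)
  = 0.5436 + 0.5436 - 0.5436
  = 0.5436 bits

Yes. I(A;B) = 0.5436 bits, which is > 0.5 bits.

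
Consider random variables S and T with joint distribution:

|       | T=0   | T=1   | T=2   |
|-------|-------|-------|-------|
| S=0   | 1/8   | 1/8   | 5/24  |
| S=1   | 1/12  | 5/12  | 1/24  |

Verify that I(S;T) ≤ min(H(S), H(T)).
Marginal P(S) (row sums):
  P(S=0) = 1/8 + 1/8 + 5/24 = 11/24
  P(S=1) = 1/12 + 5/12 + 1/24 = 13/24
Marginal P(T) (column sums):
  P(T=0) = 1/8 + 1/12 = 5/24
  P(T=1) = 1/8 + 5/12 = 13/24
  P(T=2) = 5/24 + 1/24 = 1/4

H(S) = -[(11/24)·log₂(11/24) + (13/24)·log₂(13/24)]
  = 0.5159 + 0.4791
  = 0.9950 bits
H(T) = -[(5/24)·log₂(5/24) + (13/24)·log₂(13/24) + (1/4)·log₂(1/4)]
  = 0.4715 + 0.4791 + 0.5000
  = 1.4506 bits
H(S,T) = -[(1/8)·log₂(1/8) + (1/8)·log₂(1/8) + (5/24)·log₂(5/24) + (1/12)·log₂(1/12) + (5/12)·log₂(5/12) + (1/24)·log₂(1/24)]
  = 0.3750 + 0.3750 + 0.4715 + 0.2987 + 0.5263 + 0.1910
  = 2.2375 bits

I(S;T) = H(S) + H(T) - H(S,T)
  = 0.9950 + 1.4506 - 2.2375
  = 0.2081 bits

min(H(S), H(T)) = min(0.9950, 1.4506) = 0.9950 bits
Since 0.2081 ≤ 0.9950, the bound is satisfied ✓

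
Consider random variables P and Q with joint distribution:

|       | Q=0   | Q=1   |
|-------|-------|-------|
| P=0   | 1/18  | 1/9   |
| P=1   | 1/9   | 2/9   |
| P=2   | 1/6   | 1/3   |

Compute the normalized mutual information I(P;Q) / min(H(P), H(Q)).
Marginal P(P) (row sums):
  P(P=0) = 1/18 + 1/9 = 1/6
  P(P=1) = 1/9 + 2/9 = 1/3
  P(P=2) = 1/6 + 1/3 = 1/2
Marginal P(Q) (column sums):
  P(Q=0) = 1/18 + 1/9 + 1/6 = 1/3
  P(Q=1) = 1/9 + 2/9 + 1/3 = 2/3

H(P) = -[(1/6)·log₂(1/6) + (1/3)·log₂(1/3) + (1/2)·log₂(1/2)]
  = 0.4308 + 0.5283 + 0.5000
  = 1.4591 bits
H(Q) = -[(1/3)·log₂(1/3) + (2/3)·log₂(2/3)]
  = 0.5283 + 0.3900
  = 0.9183 bits
H(P,Q) = -[(1/18)·log₂(1/18) + (1/9)·log₂(1/9) + (1/9)·log₂(1/9) + (2/9)·log₂(2/9) + (1/6)·log₂(1/6) + (1/3)·log₂(1/3)]
  = 0.2317 + 0.3522 + 0.3522 + 0.4822 + 0.4308 + 0.5283
  = 2.3774 bits

I(P;Q) = H(P) + H(Q) - H(P,Q)
  = 1.4591 + 0.9183 - 2.3774
  = 0.0000 bits

min(H(P), H(Q)) = min(1.4591, 0.9183) = 0.9183 bits
Normalized MI = 0.0000 / 0.9183 = 0.0000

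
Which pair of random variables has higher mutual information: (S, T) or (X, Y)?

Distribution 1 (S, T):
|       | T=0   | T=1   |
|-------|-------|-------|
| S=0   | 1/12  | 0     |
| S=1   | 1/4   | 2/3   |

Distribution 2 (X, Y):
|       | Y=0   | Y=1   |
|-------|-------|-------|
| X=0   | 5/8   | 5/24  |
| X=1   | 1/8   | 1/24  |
Distribution 1 (S, T):
Marginal P(S) (row sums):
  P(S=0) = 1/12 + 0 = 1/12
  P(S=1) = 1/4 + 2/3 = 11/12
Marginal P(T) (column sums):
  P(T=0) = 1/12 + 1/4 = 1/3
  P(T=1) = 0 + 2/3 = 2/3

H(S) = -[(1/12)·log₂(1/12) + (11/12)·log₂(11/12)]
  = 0.2987 + 0.1151
  = 0.4138 bits
H(T) = -[(1/3)·log₂(1/3) + (2/3)·log₂(2/3)]
  = 0.5283 + 0.3900
  = 0.9183 bits
H(S,T) = -[(1/12)·log₂(1/12) + (1/4)·log₂(1/4) + (2/3)·log₂(2/3)]
  = 0.2987 + 0.5000 + 0.3900
  = 1.1887 bits

I(S;T) = H(S) + H(T) - H(S,T)
  = 0.4138 + 0.9183 - 1.1887
  = 0.1434 bits

Distribution 2 (X, Y):
Marginal P(X) (row sums):
  P(X=0) = 5/8 + 5/24 = 5/6
  P(X=1) = 1/8 + 1/24 = 1/6
Marginal P(Y) (column sums):
  P(Y=0) = 5/8 + 1/8 = 3/4
  P(Y=1) = 5/24 + 1/24 = 1/4

H(X) = -[(5/6)·log₂(5/6) + (1/6)·log₂(1/6)]
  = 0.2192 + 0.4308
  = 0.6500 bits
H(Y) = -[(3/4)·log₂(3/4) + (1/4)·log₂(1/4)]
  = 0.3113 + 0.5000
  = 0.8113 bits
H(X,Y) = -[(5/8)·log₂(5/8) + (5/24)·log₂(5/24) + (1/8)·log₂(1/8) + (1/24)·log₂(1/24)]
  = 0.4238 + 0.4715 + 0.3750 + 0.1910
  = 1.4613 bits

I(X;Y) = H(X) + H(Y) - H(X,Y)
  = 0.6500 + 0.8113 - 1.4613
  = 0.0000 bits

I(S;T) = 0.1434 bits > I(X;Y) = 0.0000 bits, so (S, T) has the higher mutual information (stronger dependence).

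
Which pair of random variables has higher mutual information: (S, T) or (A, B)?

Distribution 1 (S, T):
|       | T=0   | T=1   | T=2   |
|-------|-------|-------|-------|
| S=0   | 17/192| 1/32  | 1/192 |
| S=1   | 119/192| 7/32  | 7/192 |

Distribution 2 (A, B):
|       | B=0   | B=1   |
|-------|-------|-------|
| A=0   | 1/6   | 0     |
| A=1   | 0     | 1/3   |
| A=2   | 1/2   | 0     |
Distribution 1 (S, T):
Marginal P(S) (row sums):
  P(S=0) = 17/192 + 1/32 + 1/192 = 1/8
  P(S=1) = 119/192 + 7/32 + 7/192 = 7/8
Marginal P(T) (column sums):
  P(T=0) = 17/192 + 119/192 = 17/24
  P(T=1) = 1/32 + 7/32 = 1/4
  P(T=2) = 1/192 + 7/192 = 1/24

H(S) = -[(1/8)·log₂(1/8) + (7/8)·log₂(7/8)]
  = 0.3750 + 0.1686
  = 0.5436 bits
H(T) = -[(17/24)·log₂(17/24) + (1/4)·log₂(1/4) + (1/24)·log₂(1/24)]
  = 0.3524 + 0.5000 + 0.1910
  = 1.0434 bits
H(S,T) = -[(17/192)·log₂(17/192) + (1/32)·log₂(1/32) + (1/192)·log₂(1/192) + (119/192)·log₂(119/192) + (7/32)·log₂(7/32) + (7/192)·log₂(7/192)]
  = 0.3097 + 0.1563 + 0.0395 + 0.4277 + 0.4796 + 0.1742
  = 1.5870 bits

I(S;T) = H(S) + H(T) - H(S,T)
  = 0.5436 + 1.0434 - 1.5870
  = 0.0000 bits

Distribution 2 (A, B):
Marginal P(A) (row sums):
  P(A=0) = 1/6 + 0 = 1/6
  P(A=1) = 0 + 1/3 = 1/3
  P(A=2) = 1/2 + 0 = 1/2
Marginal P(B) (column sums):
  P(B=0) = 1/6 + 0 + 1/2 = 2/3
  P(B=1) = 0 + 1/3 + 0 = 1/3

H(A) = -[(1/6)·log₂(1/6) + (1/3)·log₂(1/3) + (1/2)·log₂(1/2)]
  = 0.4308 + 0.5283 + 0.5000
  = 1.4591 bits
H(B) = -[(2/3)·log₂(2/3) + (1/3)·log₂(1/3)]
  = 0.3900 + 0.5283
  = 0.9183 bits
H(A,B) = -[(1/6)·log₂(1/6) + (1/3)·log₂(1/3) + (1/2)·log₂(1/2)]
  = 0.4308 + 0.5283 + 0.5000
  = 1.4591 bits

I(A;B) = H(A) + H(B) - H(A,B)
  = 1.4591 + 0.9183 - 1.4591
  = 0.9183 bits

I(A;B) = 0.9183 bits > I(S;T) = 0.0000 bits, so (A, B) has the higher mutual information (stronger dependence).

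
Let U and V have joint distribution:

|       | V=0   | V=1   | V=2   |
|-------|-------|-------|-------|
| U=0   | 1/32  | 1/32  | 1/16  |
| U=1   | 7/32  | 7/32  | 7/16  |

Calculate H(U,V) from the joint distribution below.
H(U,V) = -Σ P(U,V) log₂ P(U,V), summed over the non-zero cells:
H(U,V) = -[(1/32)·log₂(1/32) + (1/32)·log₂(1/32) + (1/16)·log₂(1/16) + (7/32)·log₂(7/32) + (7/32)·log₂(7/32) + (7/16)·log₂(7/16)]
  = 0.1563 + 0.1563 + 0.2500 + 0.4796 + 0.4796 + 0.5218
  = 2.0436 bits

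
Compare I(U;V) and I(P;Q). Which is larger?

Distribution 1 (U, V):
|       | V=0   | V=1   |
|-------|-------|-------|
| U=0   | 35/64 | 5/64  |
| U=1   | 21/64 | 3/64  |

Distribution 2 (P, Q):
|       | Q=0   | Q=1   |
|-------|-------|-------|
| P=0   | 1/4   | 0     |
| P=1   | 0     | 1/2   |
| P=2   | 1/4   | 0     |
Distribution 1 (U, V):
Marginal P(U) (row sums):
  P(U=0) = 35/64 + 5/64 = 5/8
  P(U=1) = 21/64 + 3/64 = 3/8
Marginal P(V) (column sums):
  P(V=0) = 35/64 + 21/64 = 7/8
  P(V=1) = 5/64 + 3/64 = 1/8

H(U) = -[(5/8)·log₂(5/8) + (3/8)·log₂(3/8)]
  = 0.4238 + 0.5306
  = 0.9544 bits
H(V) = -[(7/8)·log₂(7/8) + (1/8)·log₂(1/8)]
  = 0.1686 + 0.3750
  = 0.5436 bits
H(U,V) = -[(35/64)·log₂(35/64) + (5/64)·log₂(5/64) + (21/64)·log₂(21/64) + (3/64)·log₂(3/64)]
  = 0.4762 + 0.2873 + 0.5275 + 0.2070
  = 1.4980 bits

I(U;V) = H(U) + H(V) - H(U,V)
  = 0.9544 + 0.5436 - 1.4980
  = 0.0000 bits

Distribution 2 (P, Q):
Marginal P(P) (row sums):
  P(P=0) = 1/4 + 0 = 1/4
  P(P=1) = 0 + 1/2 = 1/2
  P(P=2) = 1/4 + 0 = 1/4
Marginal P(Q) (column sums):
  P(Q=0) = 1/4 + 0 + 1/4 = 1/2
  P(Q=1) = 0 + 1/2 + 0 = 1/2

H(P) = -[(1/4)·log₂(1/4) + (1/2)·log₂(1/2) + (1/4)·log₂(1/4)]
  = 0.5000 + 0.5000 + 0.5000
  = 1.5000 bits
H(Q) = -[(1/2)·log₂(1/2) + (1/2)·log₂(1/2)]
  = 0.5000 + 0.5000
  = 1.0000 bits
H(P,Q) = -[(1/4)·log₂(1/4) + (1/2)·log₂(1/2) + (1/4)·log₂(1/4)]
  = 0.5000 + 0.5000 + 0.5000
  = 1.5000 bits

I(P;Q) = H(P) + H(Q) - H(P,Q)
  = 1.5000 + 1.0000 - 1.5000
  = 1.0000 bits

I(P;Q) = 1.0000 bits > I(U;V) = 0.0000 bits, so (P, Q) has the higher mutual information (stronger dependence).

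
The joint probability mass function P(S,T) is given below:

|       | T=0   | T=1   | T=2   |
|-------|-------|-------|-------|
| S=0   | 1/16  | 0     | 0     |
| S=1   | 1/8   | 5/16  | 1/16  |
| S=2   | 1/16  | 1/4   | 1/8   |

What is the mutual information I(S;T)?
Marginal P(S) (row sums):
  P(S=0) = 1/16 + 0 + 0 = 1/16
  P(S=1) = 1/8 + 5/16 + 1/16 = 1/2
  P(S=2) = 1/16 + 1/4 + 1/8 = 7/16
Marginal P(T) (column sums):
  P(T=0) = 1/16 + 1/8 + 1/16 = 1/4
  P(T=1) = 0 + 5/16 + 1/4 = 9/16
  P(T=2) = 0 + 1/16 + 1/8 = 3/16

H(S) = -[(1/16)·log₂(1/16) + (1/2)·log₂(1/2) + (7/16)·log₂(7/16)]
  = 0.2500 + 0.5000 + 0.5218
  = 1.2718 bits
H(T) = -[(1/4)·log₂(1/4) + (9/16)·log₂(9/16) + (3/16)·log₂(3/16)]
  = 0.5000 + 0.4669 + 0.4528
  = 1.4197 bits
H(S,T) = -[(1/16)·log₂(1/16) + (1/8)·log₂(1/8) + (5/16)·log₂(5/16) + (1/16)·log₂(1/16) + (1/16)·log₂(1/16) + (1/4)·log₂(1/4) + (1/8)·log₂(1/8)]
  = 0.2500 + 0.3750 + 0.5244 + 0.2500 + 0.2500 + 0.5000 + 0.3750
  = 2.5244 bits

I(S;T) = H(S) + H(T) - H(S,T)
  = 1.2718 + 1.4197 - 2.5244
  = 0.1671 bits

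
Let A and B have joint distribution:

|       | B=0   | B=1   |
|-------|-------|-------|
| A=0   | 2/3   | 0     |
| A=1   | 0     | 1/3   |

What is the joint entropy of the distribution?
H(A,B) = -Σ P(A,B) log₂ P(A,B), summed over the non-zero cells:
H(A,B) = -[(2/3)·log₂(2/3) + (1/3)·log₂(1/3)]
  = 0.3900 + 0.5283
  = 0.9183 bits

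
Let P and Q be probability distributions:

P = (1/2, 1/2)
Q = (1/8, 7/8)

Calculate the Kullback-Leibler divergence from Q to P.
D(P||Q) = Σ P(i) log₂(P(i)/Q(i))
  i=0: (1/2) × log₂((1/2)/(1/8)) = (1/2) × log₂(4) = 1.0000
  i=1: (1/2) × log₂((1/2)/(7/8)) = (1/2) × log₂(4/7) = -0.4037
D(P||Q) = 1.0000 - 0.4037
  = 0.5963 bits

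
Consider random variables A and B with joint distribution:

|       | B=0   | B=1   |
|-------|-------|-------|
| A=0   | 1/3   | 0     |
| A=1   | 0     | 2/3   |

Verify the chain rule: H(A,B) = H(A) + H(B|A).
Left side:
H(A,B) = -[(1/3)·log₂(1/3) + (2/3)·log₂(2/3)]
  = 0.5283 + 0.3900
  = 0.9183 bits

Right side:
Marginal P(A) (row sums):
  P(A=0) = 1/3 + 0 = 1/3
  P(A=1) = 0 + 2/3 = 2/3
H(A) = -[(1/3)·log₂(1/3) + (2/3)·log₂(2/3)]
  = 0.5283 + 0.3900
  = 0.9183 bits
H(B|A) = -Σ P(A,B)·log₂ P(B|A), where P(B|A) = P(A,B) / P(A)
  (cells with P(A,B) = 0 contribute 0)
  (A=0,B=0): P(B|A) = (1/3)/(1/3) = 1;  -(1/3)·log₂(1) = 0.0000
  (A=1,B=1): P(B|A) = (2/3)/(2/3) = 1;  -(2/3)·log₂(1) = 0.0000
H(B|A) = 0.0000 + 0.0000
  = 0.0000 bits
H(A) + H(B|A) = 0.9183 + 0.0000 = 0.9183 bits

Both sides equal 0.9183 bits, so the chain rule holds ✓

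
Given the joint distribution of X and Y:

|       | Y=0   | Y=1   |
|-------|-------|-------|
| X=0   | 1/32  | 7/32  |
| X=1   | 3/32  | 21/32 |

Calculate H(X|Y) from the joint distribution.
Marginal P(Y) (column sums):
  P(Y=0) = 1/32 + 3/32 = 1/8
  P(Y=1) = 7/32 + 21/32 = 7/8

H(X|Y) = -Σ P(X,Y)·log₂ P(X|Y), where P(X|Y) = P(X,Y) / P(Y)
  (X=0,Y=0): P(X|Y) = (1/32)/(1/8) = 1/4;  -(1/32)·log₂(1/4) = 0.0625
  (X=0,Y=1): P(X|Y) = (7/32)/(7/8) = 1/4;  -(7/32)·log₂(1/4) = 0.4375
  (X=1,Y=0): P(X|Y) = (3/32)/(1/8) = 3/4;  -(3/32)·log₂(3/4) = 0.0389
  (X=1,Y=1): P(X|Y) = (21/32)/(7/8) = 3/4;  -(21/32)·log₂(3/4) = 0.2724
H(X|Y) = 0.0625 + 0.4375 + 0.0389 + 0.2724
  = 0.8113 bits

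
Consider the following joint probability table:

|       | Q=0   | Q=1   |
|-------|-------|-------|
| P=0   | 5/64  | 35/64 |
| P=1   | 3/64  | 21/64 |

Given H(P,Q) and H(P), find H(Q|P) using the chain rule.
From the chain rule: H(P,Q) = H(P) + H(Q|P)
Therefore: H(Q|P) = H(P,Q) - H(P)

H(P,Q) = -[(5/64)·log₂(5/64) + (35/64)·log₂(35/64) + (3/64)·log₂(3/64) + (21/64)·log₂(21/64)]
  = 0.2873 + 0.4762 + 0.2070 + 0.5275
  = 1.4980 bits
Marginal P(P) (row sums):
  P(P=0) = 5/64 + 35/64 = 5/8
  P(P=1) = 3/64 + 21/64 = 3/8
H(P) = -[(5/8)·log₂(5/8) + (3/8)·log₂(3/8)]
  = 0.4238 + 0.5306
  = 0.9544 bits

H(Q|P) = 1.4980 - 0.9544 = 0.5436 bits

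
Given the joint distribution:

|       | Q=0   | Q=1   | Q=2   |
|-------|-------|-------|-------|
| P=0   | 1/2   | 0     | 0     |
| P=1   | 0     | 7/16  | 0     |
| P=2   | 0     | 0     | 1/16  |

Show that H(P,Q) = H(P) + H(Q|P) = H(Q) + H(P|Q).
Marginal P(P) (row sums):
  P(P=0) = 1/2 + 0 + 0 = 1/2
  P(P=1) = 0 + 7/16 + 0 = 7/16
  P(P=2) = 0 + 0 + 1/16 = 1/16
Marginal P(Q) (column sums):
  P(Q=0) = 1/2 + 0 + 0 = 1/2
  P(Q=1) = 0 + 7/16 + 0 = 7/16
  P(Q=2) = 0 + 0 + 1/16 = 1/16

Decomposition 1: H(P) + H(Q|P)
H(P) = -[(1/2)·log₂(1/2) + (7/16)·log₂(7/16) + (1/16)·log₂(1/16)]
  = 0.5000 + 0.5218 + 0.2500
  = 1.2718 bits
H(Q|P) = -Σ P(P,Q)·log₂ P(Q|P), where P(Q|P) = P(P,Q) / P(P)
  (cells with P(P,Q) = 0 contribute 0)
  (P=0,Q=0): P(Q|P) = (1/2)/(1/2) = 1;  -(1/2)·log₂(1) = 0.0000
  (P=1,Q=1): P(Q|P) = (7/16)/(7/16) = 1;  -(7/16)·log₂(1) = 0.0000
  (P=2,Q=2): P(Q|P) = (1/16)/(1/16) = 1;  -(1/16)·log₂(1) = 0.0000
H(Q|P) = 0.0000 + 0.0000 + 0.0000
  = 0.0000 bits
H(P) + H(Q|P) = 1.2718 + 0.0000 = 1.2718 bits

Decomposition 2: H(Q) + H(P|Q)
H(Q) = -[(1/2)·log₂(1/2) + (7/16)·log₂(7/16) + (1/16)·log₂(1/16)]
  = 0.5000 + 0.5218 + 0.2500
  = 1.2718 bits
H(P|Q) = -Σ P(P,Q)·log₂ P(P|Q), where P(P|Q) = P(P,Q) / P(Q)
  (cells with P(P,Q) = 0 contribute 0)
  (P=0,Q=0): P(P|Q) = (1/2)/(1/2) = 1;  -(1/2)·log₂(1) = 0.0000
  (P=1,Q=1): P(P|Q) = (7/16)/(7/16) = 1;  -(7/16)·log₂(1) = 0.0000
  (P=2,Q=2): P(P|Q) = (1/16)/(1/16) = 1;  -(1/16)·log₂(1) = 0.0000
H(P|Q) = 0.0000 + 0.0000 + 0.0000
  = 0.0000 bits
H(Q) + H(P|Q) = 1.2718 + 0.0000 = 1.2718 bits

Direct computation of the joint entropy:
H(P,Q) = -[(1/2)·log₂(1/2) + (7/16)·log₂(7/16) + (1/16)·log₂(1/16)]
  = 0.5000 + 0.5218 + 0.2500
  = 1.2718 bits

All three agree: H(P,Q) = 1.2718 bits ✓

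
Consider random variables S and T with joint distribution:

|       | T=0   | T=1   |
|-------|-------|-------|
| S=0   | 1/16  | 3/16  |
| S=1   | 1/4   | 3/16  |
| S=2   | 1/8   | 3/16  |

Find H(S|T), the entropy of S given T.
Marginal P(T) (column sums):
  P(T=0) = 1/16 + 1/4 + 1/8 = 7/16
  P(T=1) = 3/16 + 3/16 + 3/16 = 9/16

H(S|T) = -Σ P(S,T)·log₂ P(S|T), where P(S|T) = P(S,T) / P(T)
  (S=0,T=0): P(S|T) = (1/16)/(7/16) = 1/7;  -(1/16)·log₂(1/7) = 0.1755
  (S=0,T=1): P(S|T) = (3/16)/(9/16) = 1/3;  -(3/16)·log₂(1/3) = 0.2972
  (S=1,T=0): P(S|T) = (1/4)/(7/16) = 4/7;  -(1/4)·log₂(4/7) = 0.2018
  (S=1,T=1): P(S|T) = (3/16)/(9/16) = 1/3;  -(3/16)·log₂(1/3) = 0.2972
  (S=2,T=0): P(S|T) = (1/8)/(7/16) = 2/7;  -(1/8)·log₂(2/7) = 0.2259
  (S=2,T=1): P(S|T) = (3/16)/(9/16) = 1/3;  -(3/16)·log₂(1/3) = 0.2972
H(S|T) = 0.1755 + 0.2972 + 0.2018 + 0.2972 + 0.2259 + 0.2972
  = 1.4948 bits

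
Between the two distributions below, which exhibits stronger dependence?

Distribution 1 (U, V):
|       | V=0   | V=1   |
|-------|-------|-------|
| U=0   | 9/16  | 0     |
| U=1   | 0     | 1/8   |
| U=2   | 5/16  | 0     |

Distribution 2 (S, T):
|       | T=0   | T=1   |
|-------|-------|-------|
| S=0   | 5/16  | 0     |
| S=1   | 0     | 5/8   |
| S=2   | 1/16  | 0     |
Distribution 1 (U, V):
Marginal P(U) (row sums):
  P(U=0) = 9/16 + 0 = 9/16
  P(U=1) = 0 + 1/8 = 1/8
  P(U=2) = 5/16 + 0 = 5/16
Marginal P(V) (column sums):
  P(V=0) = 9/16 + 0 + 5/16 = 7/8
  P(V=1) = 0 + 1/8 + 0 = 1/8

H(U) = -[(9/16)·log₂(9/16) + (1/8)·log₂(1/8) + (5/16)·log₂(5/16)]
  = 0.4669 + 0.3750 + 0.5244
  = 1.3663 bits
H(V) = -[(7/8)·log₂(7/8) + (1/8)·log₂(1/8)]
  = 0.1686 + 0.3750
  = 0.5436 bits
H(U,V) = -[(9/16)·log₂(9/16) + (1/8)·log₂(1/8) + (5/16)·log₂(5/16)]
  = 0.4669 + 0.3750 + 0.5244
  = 1.3663 bits

I(U;V) = H(U) + H(V) - H(U,V)
  = 1.3663 + 0.5436 - 1.3663
  = 0.5436 bits

Distribution 2 (S, T):
Marginal P(S) (row sums):
  P(S=0) = 5/16 + 0 = 5/16
  P(S=1) = 0 + 5/8 = 5/8
  P(S=2) = 1/16 + 0 = 1/16
Marginal P(T) (column sums):
  P(T=0) = 5/16 + 0 + 1/16 = 3/8
  P(T=1) = 0 + 5/8 + 0 = 5/8

H(S) = -[(5/16)·log₂(5/16) + (5/8)·log₂(5/8) + (1/16)·log₂(1/16)]
  = 0.5244 + 0.4238 + 0.2500
  = 1.1982 bits
H(T) = -[(3/8)·log₂(3/8) + (5/8)·log₂(5/8)]
  = 0.5306 + 0.4238
  = 0.9544 bits
H(S,T) = -[(5/16)·log₂(5/16) + (5/8)·log₂(5/8) + (1/16)·log₂(1/16)]
  = 0.5244 + 0.4238 + 0.2500
  = 1.1982 bits

I(S;T) = H(S) + H(T) - H(S,T)
  = 1.1982 + 0.9544 - 1.1982
  = 0.9544 bits

I(S;T) = 0.9544 bits > I(U;V) = 0.5436 bits, so (S, T) has the higher mutual information (stronger dependence).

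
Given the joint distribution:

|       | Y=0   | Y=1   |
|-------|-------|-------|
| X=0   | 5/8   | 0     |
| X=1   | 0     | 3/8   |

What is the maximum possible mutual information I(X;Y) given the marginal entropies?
The upper bound on mutual information is I(X;Y) ≤ min(H(X), H(Y)).

Marginal P(X) (row sums):
  P(X=0) = 5/8 + 0 = 5/8
  P(X=1) = 0 + 3/8 = 3/8
Marginal P(Y) (column sums):
  P(Y=0) = 5/8 + 0 = 5/8
  P(Y=1) = 0 + 3/8 = 3/8

H(X) = -[(5/8)·log₂(5/8) + (3/8)·log₂(3/8)]
  = 0.4238 + 0.5306
  = 0.9544 bits
H(Y) = -[(5/8)·log₂(5/8) + (3/8)·log₂(3/8)]
  = 0.4238 + 0.5306
  = 0.9544 bits

Maximum possible I(X;Y) = min(0.9544, 0.9544) = 0.9544 bits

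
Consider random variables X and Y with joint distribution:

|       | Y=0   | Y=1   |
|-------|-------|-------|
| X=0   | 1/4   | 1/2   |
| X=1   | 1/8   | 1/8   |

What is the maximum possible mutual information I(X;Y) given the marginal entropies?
The upper bound on mutual information is I(X;Y) ≤ min(H(X), H(Y)).

Marginal P(X) (row sums):
  P(X=0) = 1/4 + 1/2 = 3/4
  P(X=1) = 1/8 + 1/8 = 1/4
Marginal P(Y) (column sums):
  P(Y=0) = 1/4 + 1/8 = 3/8
  P(Y=1) = 1/2 + 1/8 = 5/8

H(X) = -[(3/4)·log₂(3/4) + (1/4)·log₂(1/4)]
  = 0.3113 + 0.5000
  = 0.8113 bits
H(Y) = -[(3/8)·log₂(3/8) + (5/8)·log₂(5/8)]
  = 0.5306 + 0.4238
  = 0.9544 bits

Maximum possible I(X;Y) = min(0.8113, 0.9544) = 0.8113 bits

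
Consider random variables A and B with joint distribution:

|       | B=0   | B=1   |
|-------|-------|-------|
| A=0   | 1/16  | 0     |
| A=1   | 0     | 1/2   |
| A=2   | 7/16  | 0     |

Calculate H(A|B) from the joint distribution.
Marginal P(B) (column sums):
  P(B=0) = 1/16 + 0 + 7/16 = 1/2
  P(B=1) = 0 + 1/2 + 0 = 1/2

H(A|B) = -Σ P(A,B)·log₂ P(A|B), where P(A|B) = P(A,B) / P(B)
  (cells with P(A,B) = 0 contribute 0)
  (A=0,B=0): P(A|B) = (1/16)/(1/2) = 1/8;  -(1/16)·log₂(1/8) = 0.1875
  (A=1,B=1): P(A|B) = (1/2)/(1/2) = 1;  -(1/2)·log₂(1) = 0.0000
  (A=2,B=0): P(A|B) = (7/16)/(1/2) = 7/8;  -(7/16)·log₂(7/8) = 0.0843
H(A|B) = 0.1875 + 0.0000 + 0.0843
  = 0.2718 bits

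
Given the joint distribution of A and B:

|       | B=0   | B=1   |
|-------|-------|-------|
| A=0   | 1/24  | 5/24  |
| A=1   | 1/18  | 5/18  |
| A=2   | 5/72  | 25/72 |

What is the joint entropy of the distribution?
H(A,B) = -Σ P(A,B) log₂ P(A,B), summed over the non-zero cells:
H(A,B) = -[(1/24)·log₂(1/24) + (5/24)·log₂(5/24) + (1/18)·log₂(1/18) + (5/18)·log₂(5/18) + (5/72)·log₂(5/72) + (25/72)·log₂(25/72)]
  = 0.1910 + 0.4715 + 0.2317 + 0.5133 + 0.2672 + 0.5299
  = 2.2046 bits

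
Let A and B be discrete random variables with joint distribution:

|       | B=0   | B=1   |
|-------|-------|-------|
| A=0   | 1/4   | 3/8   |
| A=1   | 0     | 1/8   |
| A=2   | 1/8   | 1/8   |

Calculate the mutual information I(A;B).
Marginal P(A) (row sums):
  P(A=0) = 1/4 + 3/8 = 5/8
  P(A=1) = 0 + 1/8 = 1/8
  P(A=2) = 1/8 + 1/8 = 1/4
Marginal P(B) (column sums):
  P(B=0) = 1/4 + 0 + 1/8 = 3/8
  P(B=1) = 3/8 + 1/8 + 1/8 = 5/8

H(A) = -[(5/8)·log₂(5/8) + (1/8)·log₂(1/8) + (1/4)·log₂(1/4)]
  = 0.4238 + 0.3750 + 0.5000
  = 1.2988 bits
H(B) = -[(3/8)·log₂(3/8) + (5/8)·log₂(5/8)]
  = 0.5306 + 0.4238
  = 0.9544 bits
H(A,B) = -[(1/4)·log₂(1/4) + (3/8)·log₂(3/8) + (1/8)·log₂(1/8) + (1/8)·log₂(1/8) + (1/8)·log₂(1/8)]
  = 0.5000 + 0.5306 + 0.3750 + 0.3750 + 0.3750
  = 2.1556 bits

I(A;B) = H(A) + H(B) - H(A,B)
  = 1.2988 + 0.9544 - 2.1556
  = 0.0976 bits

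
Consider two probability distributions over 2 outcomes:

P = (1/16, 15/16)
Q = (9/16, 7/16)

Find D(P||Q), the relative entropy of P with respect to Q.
D(P||Q) = Σ P(i) log₂(P(i)/Q(i))
  i=0: (1/16) × log₂((1/16)/(9/16)) = (1/16) × log₂(1/9) = -0.1981
  i=1: (15/16) × log₂((15/16)/(7/16)) = (15/16) × log₂(15/7) = 1.0308
D(P||Q) = -0.1981 + 1.0308
  = 0.8327 bits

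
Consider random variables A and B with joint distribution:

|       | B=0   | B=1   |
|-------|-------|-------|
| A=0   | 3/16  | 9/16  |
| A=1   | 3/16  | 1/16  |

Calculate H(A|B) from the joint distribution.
Marginal P(B) (column sums):
  P(B=0) = 3/16 + 3/16 = 3/8
  P(B=1) = 9/16 + 1/16 = 5/8

H(A|B) = -Σ P(A,B)·log₂ P(A|B), where P(A|B) = P(A,B) / P(B)
  (A=0,B=0): P(A|B) = (3/16)/(3/8) = 1/2;  -(3/16)·log₂(1/2) = 0.1875
  (A=0,B=1): P(A|B) = (9/16)/(5/8) = 9/10;  -(9/16)·log₂(9/10) = 0.0855
  (A=1,B=0): P(A|B) = (3/16)/(3/8) = 1/2;  -(3/16)·log₂(1/2) = 0.1875
  (A=1,B=1): P(A|B) = (1/16)/(5/8) = 1/10;  -(1/16)·log₂(1/10) = 0.2076
H(A|B) = 0.1875 + 0.0855 + 0.1875 + 0.2076
  = 0.6681 bits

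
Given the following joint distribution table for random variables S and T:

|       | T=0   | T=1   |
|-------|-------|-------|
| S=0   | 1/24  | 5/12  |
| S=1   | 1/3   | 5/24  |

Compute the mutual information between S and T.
Marginal P(S) (row sums):
  P(S=0) = 1/24 + 5/12 = 11/24
  P(S=1) = 1/3 + 5/24 = 13/24
Marginal P(T) (column sums):
  P(T=0) = 1/24 + 1/3 = 3/8
  P(T=1) = 5/12 + 5/24 = 5/8

H(S) = -[(11/24)·log₂(11/24) + (13/24)·log₂(13/24)]
  = 0.5159 + 0.4791
  = 0.9950 bits
H(T) = -[(3/8)·log₂(3/8) + (5/8)·log₂(5/8)]
  = 0.5306 + 0.4238
  = 0.9544 bits
H(S,T) = -[(1/24)·log₂(1/24) + (5/12)·log₂(5/12) + (1/3)·log₂(1/3) + (5/24)·log₂(5/24)]
  = 0.1910 + 0.5263 + 0.5283 + 0.4715
  = 1.7171 bits

I(S;T) = H(S) + H(T) - H(S,T)
  = 0.9950 + 0.9544 - 1.7171
  = 0.2323 bits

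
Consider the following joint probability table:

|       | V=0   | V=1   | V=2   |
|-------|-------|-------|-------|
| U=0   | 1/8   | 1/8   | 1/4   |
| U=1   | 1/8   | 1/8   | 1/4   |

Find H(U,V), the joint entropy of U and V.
H(U,V) = -Σ P(U,V) log₂ P(U,V), summed over the non-zero cells:
H(U,V) = -[(1/8)·log₂(1/8) + (1/8)·log₂(1/8) + (1/4)·log₂(1/4) + (1/8)·log₂(1/8) + (1/8)·log₂(1/8) + (1/4)·log₂(1/4)]
  = 0.3750 + 0.3750 + 0.5000 + 0.3750 + 0.3750 + 0.5000
  = 2.5000 bits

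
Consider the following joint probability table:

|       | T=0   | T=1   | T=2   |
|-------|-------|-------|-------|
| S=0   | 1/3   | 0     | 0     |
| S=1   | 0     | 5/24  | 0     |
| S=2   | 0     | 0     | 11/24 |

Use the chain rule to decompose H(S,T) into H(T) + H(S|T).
By the chain rule: H(S,T) = H(T) + H(S|T)

Marginal P(T) (column sums):
  P(T=0) = 1/3 + 0 + 0 = 1/3
  P(T=1) = 0 + 5/24 + 0 = 5/24
  P(T=2) = 0 + 0 + 11/24 = 11/24
H(T) = -[(1/3)·log₂(1/3) + (5/24)·log₂(5/24) + (11/24)·log₂(11/24)]
  = 0.5283 + 0.4715 + 0.5159
  = 1.5157 bits
H(S|T) = -Σ P(S,T)·log₂ P(S|T), where P(S|T) = P(S,T) / P(T)
  (cells with P(S,T) = 0 contribute 0)
  (S=0,T=0): P(S|T) = (1/3)/(1/3) = 1;  -(1/3)·log₂(1) = 0.0000
  (S=1,T=1): P(S|T) = (5/24)/(5/24) = 1;  -(5/24)·log₂(1) = 0.0000
  (S=2,T=2): P(S|T) = (11/24)/(11/24) = 1;  -(11/24)·log₂(1) = 0.0000
H(S|T) = 0.0000 + 0.0000 + 0.0000
  = 0.0000 bits

H(S,T) = H(T) + H(S|T) = 1.5157 + 0.0000 = 1.5157 bits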